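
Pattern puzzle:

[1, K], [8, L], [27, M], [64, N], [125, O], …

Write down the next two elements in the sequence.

[216, P], [343, Q]

First coordinate — perfect cubes: 1³, 2³, 3³, …: 1, 8, 27, 64, 125 → 216 → 343.
Letter: letters move forward 1 place in the alphabet, so K, L, M, N, O → P → Q.
Putting the parts together: [216, P] and then [343, Q].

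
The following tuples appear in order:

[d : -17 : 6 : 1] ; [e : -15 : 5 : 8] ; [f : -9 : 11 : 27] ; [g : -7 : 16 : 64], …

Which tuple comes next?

[h : -1 : 27 : 125]

Letter — letters move forward 1 place in the alphabet: d, e, f, g → h.
Second value: alternating steps +2, +6, +2, +6, …, so -17, -15, -9, -7 → -1.
Third value: each term is the sum of the two before it; 6, 5, 11, 16 → 27.
Fourth value: 1, 8, 27, 64 → 125 (perfect cubes: 1³, 2³, 3³, …).
Combining the parts gives [h : -1 : 27 : 125].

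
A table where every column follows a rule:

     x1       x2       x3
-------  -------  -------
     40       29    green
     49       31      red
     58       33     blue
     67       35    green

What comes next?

Column x1: 40, 49, 58, 67 → 76 (+9 each step).
Column x2: 29, 31, 33, 35 → 37 (+2 each step).
Column x3: repeats green → red → blue, so green, red, blue, green → red.
Combining the parts gives 76  37  red.

76  37  red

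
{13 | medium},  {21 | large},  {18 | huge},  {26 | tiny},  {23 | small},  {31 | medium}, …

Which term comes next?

{28 | large}

First coordinate — alternating steps +8, −3, +8, −3, …: 13, 21, 18, 26, 23, 31 → 28.
Size: repeats medium → large → huge → tiny → small, so medium, large, huge, tiny, small, medium → large.
Putting it together: {28 | large}.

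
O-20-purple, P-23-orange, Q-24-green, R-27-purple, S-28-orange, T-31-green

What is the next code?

U-32-purple

Letter — letters move forward 1 place in the alphabet: O, P, Q, R, S, T → U.
For the second component, alternating steps +3, +1, +3, +1, …: 20, 23, 24, 27, 28, 31 → 32.
For the colour, repeats purple → orange → green: purple, orange, green, purple, orange, green → purple.
So the next code is U-32-purple.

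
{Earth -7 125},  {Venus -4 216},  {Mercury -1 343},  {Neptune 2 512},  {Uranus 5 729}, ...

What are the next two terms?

Planet goes Earth, Venus, Mercury, Neptune, Uranus → Saturn → Jupiter (runs backward through the planets Mercury→Neptune).
For the second component, +3 each step: -7, -4, -1, 2, 5 → 8 → 11.
Third component: 125, 216, 343, 512, 729 → 1000 → 1331 (perfect cubes: 5³, 6³, 7³, …).
So the next two terms are {Saturn 8 1000} and {Jupiter 11 1331}.

{Saturn 8 1000}, {Jupiter 11 1331}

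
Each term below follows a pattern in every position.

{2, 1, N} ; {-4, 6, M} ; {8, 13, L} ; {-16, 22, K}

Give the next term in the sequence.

{32, 33, J}

For the first component, ×(-2) each step: 2, -4, 8, -16 → 32.
Second component: 1, 6, 13, 22 → 33 (differences are 5, 7, 9, … (increasing by 2 each time)).
For the letter, letters move back 1 place in the alphabet: N, M, L, K → J.
So the next term is {32, 33, J}.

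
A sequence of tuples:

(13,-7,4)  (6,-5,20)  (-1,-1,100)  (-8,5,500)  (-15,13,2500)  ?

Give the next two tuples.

First value goes 13, 6, -1, -8, -15 → -22 → -29 (−7 each step).
Second value: differences are 2, 4, 6, … (increasing by 2 each time), so -7, -5, -1, 5, 13 → 23 → 35.
For the third value, ×5 each step: 4, 20, 100, 500, 2500 → 12500 → 62500.
So the next two tuples are (-22,23,12500) and (-29,35,62500).

(-22,23,12500), (-29,35,62500)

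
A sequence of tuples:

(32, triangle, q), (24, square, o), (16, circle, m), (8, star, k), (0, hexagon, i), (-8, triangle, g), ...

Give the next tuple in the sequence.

First part: −8 each step, so 32, 24, 16, 8, 0, -8 → -16.
For the shape, repeats triangle → square → circle → star → hexagon: triangle, square, circle, star, hexagon, triangle → square.
For the letter, letters move back 2 places in the alphabet: q, o, m, k, i, g → e.
Putting it together: (-16, square, e).

(-16, square, e)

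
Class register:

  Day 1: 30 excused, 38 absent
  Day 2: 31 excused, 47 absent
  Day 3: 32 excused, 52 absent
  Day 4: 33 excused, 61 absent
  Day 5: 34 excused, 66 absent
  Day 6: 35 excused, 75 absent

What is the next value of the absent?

Excused goes 30, 31, 32, 33, 34, 35 → 36 (+1 each step).
For the absent, alternating steps +9, +5, +9, +5, …: 38, 47, 52, 61, 66, 75 → 80.

80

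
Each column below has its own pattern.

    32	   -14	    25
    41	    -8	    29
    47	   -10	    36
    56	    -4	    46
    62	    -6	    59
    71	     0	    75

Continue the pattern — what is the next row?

77  -2  94

First component goes 32, 41, 47, 56, 62, 71 → 77 (alternating steps +9, +6, +9, +6, …).
Second component: alternating steps +6, −2, +6, −2, …, so -14, -8, -10, -4, -6, 0 → -2.
Third component — differences are 4, 7, 10, … (increasing by 3 each time): 25, 29, 36, 46, 59, 75 → 94.
So the next row is 77  -2  94.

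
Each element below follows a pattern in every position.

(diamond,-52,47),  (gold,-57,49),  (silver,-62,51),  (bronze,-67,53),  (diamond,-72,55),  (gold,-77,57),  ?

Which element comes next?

(silver,-82,59)

Rank: repeats diamond → gold → silver → bronze; diamond, gold, silver, bronze, diamond, gold → silver.
Second value: -52, -57, -62, -67, -72, -77 → -82 (−5 each step).
For the third value, +2 each step: 47, 49, 51, 53, 55, 57 → 59.
Combining the parts gives (silver,-82,59).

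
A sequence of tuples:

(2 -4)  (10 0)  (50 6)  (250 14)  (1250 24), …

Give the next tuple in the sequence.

(6250 36)

First part: 2, 10, 50, 250, 1250 → 6250 (×5 each step).
Second part: differences are 4, 6, 8, … (increasing by 2 each time); -4, 0, 6, 14, 24 → 36.
Combining the parts gives (6250 36).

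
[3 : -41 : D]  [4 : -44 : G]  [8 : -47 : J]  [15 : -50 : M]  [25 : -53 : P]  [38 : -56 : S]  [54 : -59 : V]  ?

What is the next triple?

[73 : -62 : Y]

First component: differences are 1, 4, 7, … (increasing by 3 each time), so 3, 4, 8, 15, 25, 38, 54 → 73.
Second component: −3 each step; -41, -44, -47, -50, -53, -56, -59 → -62.
Letter — letters move forward 3 places in the alphabet: D, G, J, M, P, S, V → Y.
So the next triple is [73 : -62 : Y].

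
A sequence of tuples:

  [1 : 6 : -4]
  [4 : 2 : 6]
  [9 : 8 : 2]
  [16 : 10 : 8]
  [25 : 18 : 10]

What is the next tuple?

[36 : 28 : 18]

First entry: perfect squares: 1², 2², 3², …, so 1, 4, 9, 16, 25 → 36.
Second entry: each term is the sum of the two before it; 6, 2, 8, 10, 18 → 28.
Third entry goes -4, 6, 2, 8, 10 → 18 (always the previous value of the second entry).
Combining the parts gives [36 : 28 : 18].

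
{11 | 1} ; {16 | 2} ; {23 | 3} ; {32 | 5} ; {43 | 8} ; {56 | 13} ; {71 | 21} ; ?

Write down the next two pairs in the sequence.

First value: differences are 5, 7, 9, … (increasing by 2 each time); 11, 16, 23, 32, 43, 56, 71 → 88 → 107.
Second value: each term is the sum of the two before it, so 1, 2, 3, 5, 8, 13, 21 → 34 → 55.
So the next two pairs are {88 | 34} and {107 | 55}.

{88 | 34}, {107 | 55}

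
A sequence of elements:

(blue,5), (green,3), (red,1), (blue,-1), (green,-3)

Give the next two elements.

Colour: blue, green, red, blue, green → red → blue (repeats blue → green → red).
Second part: −2 each step, so 5, 3, 1, -1, -3 → -5 → -7.
So the next two elements are (red,-5) and (blue,-7).

(red,-5), (blue,-7)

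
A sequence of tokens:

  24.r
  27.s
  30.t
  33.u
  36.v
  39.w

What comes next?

First component: 24, 27, 30, 33, 36, 39 → 42 (+3 each step).
Letter: letters move forward 1 place in the alphabet, so r, s, t, u, v, w → x.
So the next token is 42.x.

42.x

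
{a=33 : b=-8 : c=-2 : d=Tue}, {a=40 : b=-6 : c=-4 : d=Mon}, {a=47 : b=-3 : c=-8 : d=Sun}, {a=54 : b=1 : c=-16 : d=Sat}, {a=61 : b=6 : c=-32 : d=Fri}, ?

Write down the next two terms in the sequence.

{a=68 : b=12 : c=-64 : d=Thu}, {a=75 : b=19 : c=-128 : d=Wed}

A goes 33, 40, 47, 54, 61 → 68 → 75 (+7 each step).
For the b, differences are 2, 3, 4, … (increasing by 1 each time): -8, -6, -3, 1, 6 → 12 → 19.
C — ×2 each step: -2, -4, -8, -16, -32 → -64 → -128.
D goes Tue, Mon, Sun, Sat, Fri → Thu → Wed (runs backward through the weekdays Mon→Sun).
So the next two terms are {a=68 : b=12 : c=-64 : d=Thu} and {a=75 : b=19 : c=-128 : d=Wed}.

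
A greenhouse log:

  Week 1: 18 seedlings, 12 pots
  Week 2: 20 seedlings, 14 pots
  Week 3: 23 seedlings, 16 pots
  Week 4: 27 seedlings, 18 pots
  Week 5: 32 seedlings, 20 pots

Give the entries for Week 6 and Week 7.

38 seedlings, 22 pots; 45 seedlings, 24 pots

For the seedlings, differences are 2, 3, 4, … (increasing by 1 each time): 18, 20, 23, 27, 32 → 38 → 45.
Pots: +2 each step; 12, 14, 16, 18, 20 → 22 → 24.
Putting the parts together: 38 seedlings, 22 pots and then 45 seedlings, 24 pots.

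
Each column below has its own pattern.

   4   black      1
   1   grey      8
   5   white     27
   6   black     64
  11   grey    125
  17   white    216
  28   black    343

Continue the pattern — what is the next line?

45  grey  512

First component: each term is the sum of the two before it, so 4, 1, 5, 6, 11, 17, 28 → 45.
For the shade, repeats black → grey → white: black, grey, white, black, grey, white, black → grey.
For the third component, perfect cubes: 1³, 2³, 3³, …: 1, 8, 27, 64, 125, 216, 343 → 512.
So the next line is 45  grey  512.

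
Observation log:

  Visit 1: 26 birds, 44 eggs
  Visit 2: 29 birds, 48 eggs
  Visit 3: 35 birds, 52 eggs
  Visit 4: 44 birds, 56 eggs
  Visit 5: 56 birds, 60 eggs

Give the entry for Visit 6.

Birds — differences are 3, 6, 9, … (increasing by 3 each time): 26, 29, 35, 44, 56 → 71.
Eggs: +4 each step, so 44, 48, 52, 56, 60 → 64.
So the next line is 71 birds, 64 eggs.

71 birds, 64 eggs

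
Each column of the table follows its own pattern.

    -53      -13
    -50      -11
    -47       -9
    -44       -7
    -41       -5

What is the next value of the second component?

-3

Second component: +2 each step, so -13, -11, -9, -7, -5 → -3.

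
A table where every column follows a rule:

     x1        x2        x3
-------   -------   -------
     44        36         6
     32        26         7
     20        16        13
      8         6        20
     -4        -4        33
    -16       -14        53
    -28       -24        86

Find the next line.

-40  -34  139

Column x1 — −12 each step: 44, 32, 20, 8, -4, -16, -28 → -40.
Column x2: −10 each step, so 36, 26, 16, 6, -4, -14, -24 → -34.
Column x3 — each term is the sum of the two before it: 6, 7, 13, 20, 33, 53, 86 → 139.
Putting it together: -40  -34  139.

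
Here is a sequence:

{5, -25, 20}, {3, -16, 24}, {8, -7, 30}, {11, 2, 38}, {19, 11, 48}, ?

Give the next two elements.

{30, 20, 60}, {49, 29, 74}

First part: each term is the sum of the two before it; 5, 3, 8, 11, 19 → 30 → 49.
Second part — +9 each step: -25, -16, -7, 2, 11 → 20 → 29.
Third part goes 20, 24, 30, 38, 48 → 60 → 74 (differences are 4, 6, 8, … (increasing by 2 each time)).
Putting the parts together: {30, 20, 60} and then {49, 29, 74}.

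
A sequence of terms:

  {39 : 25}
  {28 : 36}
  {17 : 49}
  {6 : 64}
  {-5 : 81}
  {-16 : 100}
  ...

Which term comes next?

{-27 : 121}

First value: 39, 28, 17, 6, -5, -16 → -27 (−11 each step).
Second value: 25, 36, 49, 64, 81, 100 → 121 (perfect squares: 5², 6², 7², …).
So the next term is {-27 : 121}.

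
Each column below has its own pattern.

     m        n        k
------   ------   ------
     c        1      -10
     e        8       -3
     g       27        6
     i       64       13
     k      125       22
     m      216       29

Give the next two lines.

Column m: letters move forward 2 places in the alphabet, so c, e, g, i, k, m → o → q.
For the column n, perfect cubes: 1³, 2³, 3³, …: 1, 8, 27, 64, 125, 216 → 343 → 512.
Column k goes -10, -3, 6, 13, 22, 29 → 38 → 45 (alternating steps +7, +9, +7, +9, …).
So the next two lines are o  343  38 and q  512  45.

o  343  38; q  512  45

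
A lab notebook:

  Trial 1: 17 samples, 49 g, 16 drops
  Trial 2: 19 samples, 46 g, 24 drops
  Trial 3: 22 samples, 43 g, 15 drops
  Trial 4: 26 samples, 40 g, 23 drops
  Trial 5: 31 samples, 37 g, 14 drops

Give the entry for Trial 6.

Samples — differences are 2, 3, 4, … (increasing by 1 each time): 17, 19, 22, 26, 31 → 37.
G: 49, 46, 43, 40, 37 → 34 (−3 each step).
Drops: alternating steps +8, −9, +8, −9, …; 16, 24, 15, 23, 14 → 22.
So the next line is 37 samples, 34 g, 22 drops.

37 samples, 34 g, 22 drops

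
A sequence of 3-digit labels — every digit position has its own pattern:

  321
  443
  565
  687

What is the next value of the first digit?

7

First digit: 3, 4, 5, 6 → 7 (+1 each step, mod 10).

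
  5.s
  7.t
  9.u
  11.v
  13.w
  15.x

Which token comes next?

17.y

First component: +2 each step, so 5, 7, 9, 11, 13, 15 → 17.
Letter: letters move forward 1 place in the alphabet, so s, t, u, v, w, x → y.
So the next token is 17.y.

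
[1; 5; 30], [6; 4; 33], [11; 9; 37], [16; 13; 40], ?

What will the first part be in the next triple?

First part — +5 each step: 1, 6, 11, 16 → 21.

21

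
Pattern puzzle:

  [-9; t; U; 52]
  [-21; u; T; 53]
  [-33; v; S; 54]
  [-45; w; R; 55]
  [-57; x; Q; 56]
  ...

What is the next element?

For the first value, −12 each step: -9, -21, -33, -45, -57 → -69.
First letter: t, u, v, w, x → y (letters move forward 1 place in the alphabet).
Second letter: letters move back 1 place in the alphabet; U, T, S, R, Q → P.
Fourth value: +1 each step; 52, 53, 54, 55, 56 → 57.
Putting it together: [-69; y; P; 57].

[-69; y; P; 57]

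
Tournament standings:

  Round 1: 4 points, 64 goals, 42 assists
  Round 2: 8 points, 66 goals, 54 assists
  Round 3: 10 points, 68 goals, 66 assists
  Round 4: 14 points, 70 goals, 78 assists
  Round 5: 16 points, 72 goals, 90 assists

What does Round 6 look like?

20 points, 74 goals, 102 assists

Points — alternating steps +4, +2, +4, +2, …: 4, 8, 10, 14, 16 → 20.
For the goals, +2 each step: 64, 66, 68, 70, 72 → 74.
Assists goes 42, 54, 66, 78, 90 → 102 (+12 each step).
Combining the parts gives 20 points, 74 goals, 102 assists.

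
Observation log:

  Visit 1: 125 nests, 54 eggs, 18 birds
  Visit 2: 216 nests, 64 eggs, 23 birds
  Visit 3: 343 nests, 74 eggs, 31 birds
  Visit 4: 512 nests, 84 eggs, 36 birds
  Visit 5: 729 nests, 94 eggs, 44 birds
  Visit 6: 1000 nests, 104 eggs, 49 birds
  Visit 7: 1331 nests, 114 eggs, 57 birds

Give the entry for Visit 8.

Nests: perfect cubes: 5³, 6³, 7³, …, so 125, 216, 343, 512, 729, 1000, 1331 → 1728.
For the eggs, +10 each step: 54, 64, 74, 84, 94, 104, 114 → 124.
Birds goes 18, 23, 31, 36, 44, 49, 57 → 62 (alternating steps +5, +8, +5, +8, …).
Putting it together: 1728 nests, 124 eggs, 62 birds.

1728 nests, 124 eggs, 62 birds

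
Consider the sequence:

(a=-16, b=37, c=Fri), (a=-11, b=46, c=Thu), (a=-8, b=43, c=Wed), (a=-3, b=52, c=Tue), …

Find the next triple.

(a=0, b=49, c=Mon)

A: alternating steps +5, +3, +5, +3, …; -16, -11, -8, -3 → 0.
B: alternating steps +9, −3, +9, −3, …, so 37, 46, 43, 52 → 49.
C: Fri, Thu, Wed, Tue → Mon (runs backward through the weekdays Mon→Sun).
Combining the parts gives (a=0, b=49, c=Mon).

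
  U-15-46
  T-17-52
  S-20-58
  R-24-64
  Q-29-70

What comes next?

P-35-76

Letter goes U, T, S, R, Q → P (letters move back 1 place in the alphabet).
For the second component, differences are 2, 3, 4, … (increasing by 1 each time): 15, 17, 20, 24, 29 → 35.
Third component goes 46, 52, 58, 64, 70 → 76 (+6 each step).
Putting it together: P-35-76.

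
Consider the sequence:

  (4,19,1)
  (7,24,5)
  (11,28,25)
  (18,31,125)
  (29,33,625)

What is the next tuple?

First entry: each term is the sum of the two before it; 4, 7, 11, 18, 29 → 47.
Second entry — differences are 5, 4, 3, … (decreasing by 1 each time): 19, 24, 28, 31, 33 → 34.
Third entry goes 1, 5, 25, 125, 625 → 3125 (×5 each step).
Putting it together: (47,34,3125).

(47,34,3125)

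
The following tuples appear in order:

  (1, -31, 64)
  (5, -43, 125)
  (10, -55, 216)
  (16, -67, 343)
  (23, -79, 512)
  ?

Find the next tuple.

For the first coordinate, differences are 4, 5, 6, … (increasing by 1 each time): 1, 5, 10, 16, 23 → 31.
For the second coordinate, −12 each step: -31, -43, -55, -67, -79 → -91.
Third coordinate: perfect cubes: 4³, 5³, 6³, …, so 64, 125, 216, 343, 512 → 729.
So the next tuple is (31, -91, 729).

(31, -91, 729)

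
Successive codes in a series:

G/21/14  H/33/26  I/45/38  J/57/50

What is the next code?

Letter goes G, H, I, J → K (letters move forward 1 place in the alphabet).
Second component goes 21, 33, 45, 57 → 69 (+12 each step).
Third component: 14, 26, 38, 50 → 62 (+12 each step).
So the next code is K/69/62.

K/69/62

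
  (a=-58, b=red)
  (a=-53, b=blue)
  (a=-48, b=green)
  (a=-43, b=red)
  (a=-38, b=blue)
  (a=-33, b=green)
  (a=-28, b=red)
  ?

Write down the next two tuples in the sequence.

A: +5 each step; -58, -53, -48, -43, -38, -33, -28 → -23 → -18.
B: repeats red → blue → green, so red, blue, green, red, blue, green, red → blue → green.
So the next two tuples are (a=-23, b=blue) and (a=-18, b=green).

(a=-23, b=blue), (a=-18, b=green)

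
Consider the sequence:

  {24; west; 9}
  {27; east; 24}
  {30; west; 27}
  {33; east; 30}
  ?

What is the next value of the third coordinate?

33

First coordinate: +3 each step; 24, 27, 30, 33 → 36.
Direction: alternates west ↔ east; west, east, west, east → west.
Third coordinate — always the previous value of the first coordinate: 9, 24, 27, 30 → 33.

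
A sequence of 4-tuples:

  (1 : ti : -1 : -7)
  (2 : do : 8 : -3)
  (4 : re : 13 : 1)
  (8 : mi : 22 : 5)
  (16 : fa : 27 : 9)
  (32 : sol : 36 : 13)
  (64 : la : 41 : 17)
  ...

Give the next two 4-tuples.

First entry goes 1, 2, 4, 8, 16, 32, 64 → 128 → 256 (×2 each step).
Note — runs through the solfège scale do→ti: ti, do, re, mi, fa, sol, la → ti → do.
Third entry — alternating steps +9, +5, +9, +5, …: -1, 8, 13, 22, 27, 36, 41 → 50 → 55.
Fourth entry: -7, -3, 1, 5, 9, 13, 17 → 21 → 25 (+4 each step).
Putting the parts together: (128 : ti : 50 : 21) and then (256 : do : 55 : 25).

(128 : ti : 50 : 21), (256 : do : 55 : 25)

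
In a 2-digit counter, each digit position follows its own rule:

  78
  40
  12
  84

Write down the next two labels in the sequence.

56 then 28

First digit: −3 each step, mod 10, so 7, 4, 1, 8 → 5 → 2.
Second digit — +2 each step, mod 10: 8, 0, 2, 4 → 6 → 8.
Putting the parts together: 56 and then 28.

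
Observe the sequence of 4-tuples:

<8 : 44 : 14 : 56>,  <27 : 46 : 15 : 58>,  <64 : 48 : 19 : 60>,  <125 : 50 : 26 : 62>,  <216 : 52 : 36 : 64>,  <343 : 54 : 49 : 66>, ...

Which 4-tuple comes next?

<512 : 56 : 65 : 68>

First part — perfect cubes: 2³, 3³, 4³, …: 8, 27, 64, 125, 216, 343 → 512.
Second part: +2 each step, so 44, 46, 48, 50, 52, 54 → 56.
Third part: differences are 1, 4, 7, … (increasing by 3 each time), so 14, 15, 19, 26, 36, 49 → 65.
Fourth part goes 56, 58, 60, 62, 64, 66 → 68 (always 12 more than the second part).
Putting it together: <512 : 56 : 65 : 68>.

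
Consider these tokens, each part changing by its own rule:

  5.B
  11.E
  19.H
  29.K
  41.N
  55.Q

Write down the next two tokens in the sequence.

71.T, 89.W

First component: 5, 11, 19, 29, 41, 55 → 71 → 89 (differences are 6, 8, 10, … (increasing by 2 each time)).
Letter goes B, E, H, K, N, Q → T → W (letters move forward 3 places in the alphabet).
Putting the parts together: 71.T and then 89.W.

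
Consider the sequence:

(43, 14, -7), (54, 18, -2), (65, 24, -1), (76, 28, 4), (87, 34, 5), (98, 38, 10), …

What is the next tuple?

For the first value, +11 each step: 43, 54, 65, 76, 87, 98 → 109.
Second value goes 14, 18, 24, 28, 34, 38 → 44 (alternating steps +4, +6, +4, +6, …).
Third value goes -7, -2, -1, 4, 5, 10 → 11 (alternating steps +5, +1, +5, +1, …).
Putting it together: (109, 44, 11).

(109, 44, 11)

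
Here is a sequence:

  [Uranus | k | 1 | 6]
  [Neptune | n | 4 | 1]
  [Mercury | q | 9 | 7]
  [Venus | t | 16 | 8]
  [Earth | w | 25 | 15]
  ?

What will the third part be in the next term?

For the third part, perfect squares: 1², 2², 3², …: 1, 4, 9, 16, 25 → 36.

36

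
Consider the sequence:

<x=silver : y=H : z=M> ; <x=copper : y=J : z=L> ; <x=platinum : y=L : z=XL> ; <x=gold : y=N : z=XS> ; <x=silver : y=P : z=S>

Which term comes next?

<x=copper : y=R : z=M>

For the x, repeats silver → copper → platinum → gold: silver, copper, platinum, gold, silver → copper.
Y — letters move forward 2 places in the alphabet: H, J, L, N, P → R.
For the z, runs through clothing sizes XS→XL: M, L, XL, XS, S → M.
Combining the parts gives <x=copper : y=R : z=M>.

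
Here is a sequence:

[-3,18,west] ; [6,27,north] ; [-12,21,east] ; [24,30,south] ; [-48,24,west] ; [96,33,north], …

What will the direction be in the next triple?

east

Direction: repeats west → north → east → south; west, north, east, south, west, north → east.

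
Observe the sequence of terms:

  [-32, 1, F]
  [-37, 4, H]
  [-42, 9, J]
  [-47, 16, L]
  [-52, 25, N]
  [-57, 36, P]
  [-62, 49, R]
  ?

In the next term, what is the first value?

-67

First value — −5 each step: -32, -37, -42, -47, -52, -57, -62 → -67.
Second value goes 1, 4, 9, 16, 25, 36, 49 → 64 (perfect squares: 1², 2², 3², …).
Letter — letters move forward 2 places in the alphabet: F, H, J, L, N, P, R → T.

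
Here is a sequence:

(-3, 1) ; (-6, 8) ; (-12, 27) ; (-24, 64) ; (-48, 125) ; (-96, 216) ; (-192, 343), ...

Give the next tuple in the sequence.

First component — ×2 each step: -3, -6, -12, -24, -48, -96, -192 → -384.
Second component — perfect cubes: 1³, 2³, 3³, …: 1, 8, 27, 64, 125, 216, 343 → 512.
Combining the parts gives (-384, 512).

(-384, 512)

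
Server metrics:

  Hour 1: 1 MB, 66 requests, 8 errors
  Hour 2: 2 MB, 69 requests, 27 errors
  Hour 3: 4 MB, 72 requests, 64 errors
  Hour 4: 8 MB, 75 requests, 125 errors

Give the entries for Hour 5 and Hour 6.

16 MB, 78 requests, 216 errors; 32 MB, 81 requests, 343 errors

MB: ×2 each step, so 1, 2, 4, 8 → 16 → 32.
Requests goes 66, 69, 72, 75 → 78 → 81 (+3 each step).
Errors — perfect cubes: 2³, 3³, 4³, …: 8, 27, 64, 125 → 216 → 343.
So the next two records are 16 MB, 78 requests, 216 errors and 32 MB, 81 requests, 343 errors.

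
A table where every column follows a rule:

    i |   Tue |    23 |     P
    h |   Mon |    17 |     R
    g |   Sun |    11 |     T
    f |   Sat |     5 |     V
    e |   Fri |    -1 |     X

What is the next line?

First letter: letters move back 1 place in the alphabet, so i, h, g, f, e → d.
Day goes Tue, Mon, Sun, Sat, Fri → Thu (runs backward through the weekdays Mon→Sun).
Third component — −6 each step: 23, 17, 11, 5, -1 → -7.
Second letter: letters move forward 2 places in the alphabet, so P, R, T, V, X → Z.
Combining the parts gives d  Thu  -7  Z.

d  Thu  -7  Z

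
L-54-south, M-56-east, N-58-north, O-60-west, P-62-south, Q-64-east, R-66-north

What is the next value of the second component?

68

For the letter, letters move forward 1 place in the alphabet: L, M, N, O, P, Q, R → S.
Second component: +2 each step, so 54, 56, 58, 60, 62, 64, 66 → 68.
Direction — repeats south → east → north → west: south, east, north, west, south, east, north → west.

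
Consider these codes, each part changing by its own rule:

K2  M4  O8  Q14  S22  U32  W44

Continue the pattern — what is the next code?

Y58

Letter: K, M, O, Q, S, U, W → Y (letters move forward 2 places in the alphabet).
Second component — differences are 2, 4, 6, … (increasing by 2 each time): 2, 4, 8, 14, 22, 32, 44 → 58.
Combining the parts gives Y58.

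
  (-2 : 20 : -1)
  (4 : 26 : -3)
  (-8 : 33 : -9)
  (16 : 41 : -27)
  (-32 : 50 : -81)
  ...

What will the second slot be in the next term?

60

Second slot: 20, 26, 33, 41, 50 → 60 (differences are 6, 7, 8, … (increasing by 1 each time)).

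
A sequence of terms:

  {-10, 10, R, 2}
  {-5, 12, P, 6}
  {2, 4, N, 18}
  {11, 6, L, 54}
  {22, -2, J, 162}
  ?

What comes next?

{35, 0, H, 486}

First coordinate goes -10, -5, 2, 11, 22 → 35 (differences are 5, 7, 9, … (increasing by 2 each time)).
Second coordinate: alternating steps +2, −8, +2, −8, …, so 10, 12, 4, 6, -2 → 0.
Letter goes R, P, N, L, J → H (letters move back 2 places in the alphabet).
Fourth coordinate goes 2, 6, 18, 54, 162 → 486 (×3 each step).
Putting it together: {35, 0, H, 486}.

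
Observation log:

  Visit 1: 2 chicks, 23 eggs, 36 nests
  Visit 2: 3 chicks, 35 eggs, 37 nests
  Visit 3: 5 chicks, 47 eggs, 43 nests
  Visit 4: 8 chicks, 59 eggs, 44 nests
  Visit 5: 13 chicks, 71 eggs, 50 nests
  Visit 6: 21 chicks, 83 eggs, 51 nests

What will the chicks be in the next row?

Chicks: 2, 3, 5, 8, 13, 21 → 34 (each term is the sum of the two before it).
Eggs — +12 each step: 23, 35, 47, 59, 71, 83 → 95.
Nests: alternating steps +1, +6, +1, +6, …; 36, 37, 43, 44, 50, 51 → 57.

34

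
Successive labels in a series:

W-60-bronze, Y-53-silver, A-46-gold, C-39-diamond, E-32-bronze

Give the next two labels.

For the letter, letters move forward 2 places in the alphabet, wrapping Z→A: W, Y, A, C, E → G → I.
Second component: 60, 53, 46, 39, 32 → 25 → 18 (−7 each step).
Rank: bronze, silver, gold, diamond, bronze → silver → gold (repeats bronze → silver → gold → diamond).
So the next two labels are G-25-silver and I-18-gold.

G-25-silver, I-18-gold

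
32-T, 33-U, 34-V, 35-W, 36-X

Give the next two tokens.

37-Y then 38-Z

First component goes 32, 33, 34, 35, 36 → 37 → 38 (+1 each step).
Letter: T, U, V, W, X → Y → Z (letters move forward 1 place in the alphabet).
So the next two tokens are 37-Y and 38-Z.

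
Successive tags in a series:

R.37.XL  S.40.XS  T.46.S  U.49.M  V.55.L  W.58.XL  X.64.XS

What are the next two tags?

Y.67.S, Z.73.M

For the letter, letters move forward 1 place in the alphabet: R, S, T, U, V, W, X → Y → Z.
Second component: alternating steps +3, +6, +3, +6, …, so 37, 40, 46, 49, 55, 58, 64 → 67 → 73.
Size: repeats XL → XS → S → M → L, so XL, XS, S, M, L, XL, XS → S → M.
So the next two tags are Y.67.S and Z.73.M.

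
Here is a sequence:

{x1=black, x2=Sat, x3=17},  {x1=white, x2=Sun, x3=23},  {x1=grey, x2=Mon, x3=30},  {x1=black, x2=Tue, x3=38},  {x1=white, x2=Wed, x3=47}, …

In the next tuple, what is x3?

X1: black, white, grey, black, white → grey (repeats black → white → grey).
X2: runs through the weekdays Mon→Sun; Sat, Sun, Mon, Tue, Wed → Thu.
X3 — differences are 6, 7, 8, … (increasing by 1 each time): 17, 23, 30, 38, 47 → 57.

57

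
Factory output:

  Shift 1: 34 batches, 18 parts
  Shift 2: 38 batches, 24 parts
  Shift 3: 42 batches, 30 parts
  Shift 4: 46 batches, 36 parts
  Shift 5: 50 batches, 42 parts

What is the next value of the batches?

54

For the batches, +4 each step: 34, 38, 42, 46, 50 → 54.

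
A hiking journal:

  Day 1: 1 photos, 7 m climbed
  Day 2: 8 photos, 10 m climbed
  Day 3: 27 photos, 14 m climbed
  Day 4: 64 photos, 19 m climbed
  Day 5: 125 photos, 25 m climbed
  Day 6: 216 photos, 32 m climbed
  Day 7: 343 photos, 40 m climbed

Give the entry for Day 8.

512 photos, 49 m climbed

Photos — perfect cubes: 1³, 2³, 3³, …: 1, 8, 27, 64, 125, 216, 343 → 512.
M climbed: 7, 10, 14, 19, 25, 32, 40 → 49 (differences are 3, 4, 5, … (increasing by 1 each time)).
So the next line is 512 photos, 49 m climbed.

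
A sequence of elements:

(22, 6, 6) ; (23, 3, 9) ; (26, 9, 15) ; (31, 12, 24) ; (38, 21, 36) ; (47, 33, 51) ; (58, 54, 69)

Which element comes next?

For the first value, differences are 1, 3, 5, … (increasing by 2 each time): 22, 23, 26, 31, 38, 47, 58 → 71.
Second value goes 6, 3, 9, 12, 21, 33, 54 → 87 (each term is the sum of the two before it).
For the third value, differences are 3, 6, 9, … (increasing by 3 each time): 6, 9, 15, 24, 36, 51, 69 → 90.
So the next element is (71, 87, 90).

(71, 87, 90)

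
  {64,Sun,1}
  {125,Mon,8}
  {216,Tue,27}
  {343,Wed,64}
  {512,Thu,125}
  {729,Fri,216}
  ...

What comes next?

{1000,Sat,343}

First component: perfect cubes: 4³, 5³, 6³, …, so 64, 125, 216, 343, 512, 729 → 1000.
Day: runs through the weekdays Mon→Sun; Sun, Mon, Tue, Wed, Thu, Fri → Sat.
Third component — perfect cubes: 1³, 2³, 3³, …: 1, 8, 27, 64, 125, 216 → 343.
So the next term is {1000,Sat,343}.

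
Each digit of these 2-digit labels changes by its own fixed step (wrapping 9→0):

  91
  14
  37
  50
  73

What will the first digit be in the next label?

9

First digit: +2 each step, mod 10, so 9, 1, 3, 5, 7 → 9.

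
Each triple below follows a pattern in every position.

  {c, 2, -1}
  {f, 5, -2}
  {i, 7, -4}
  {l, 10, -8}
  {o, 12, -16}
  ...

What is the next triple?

Letter — letters move forward 3 places in the alphabet: c, f, i, l, o → r.
Second entry: alternating steps +3, +2, +3, +2, …; 2, 5, 7, 10, 12 → 15.
For the third entry, ×2 each step: -1, -2, -4, -8, -16 → -32.
Putting it together: {r, 15, -32}.

{r, 15, -32}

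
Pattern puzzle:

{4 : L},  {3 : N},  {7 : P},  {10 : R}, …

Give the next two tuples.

First entry — each term is the sum of the two before it: 4, 3, 7, 10 → 17 → 27.
Letter — letters move forward 2 places in the alphabet: L, N, P, R → T → V.
Putting the parts together: {17 : T} and then {27 : V}.

{17 : T}, {27 : V}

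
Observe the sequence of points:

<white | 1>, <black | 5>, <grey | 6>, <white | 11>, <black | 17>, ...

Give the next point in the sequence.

Shade goes white, black, grey, white, black → grey (repeats white → black → grey).
Second coordinate: 1, 5, 6, 11, 17 → 28 (each term is the sum of the two before it).
Putting it together: <grey | 28>.

<grey | 28>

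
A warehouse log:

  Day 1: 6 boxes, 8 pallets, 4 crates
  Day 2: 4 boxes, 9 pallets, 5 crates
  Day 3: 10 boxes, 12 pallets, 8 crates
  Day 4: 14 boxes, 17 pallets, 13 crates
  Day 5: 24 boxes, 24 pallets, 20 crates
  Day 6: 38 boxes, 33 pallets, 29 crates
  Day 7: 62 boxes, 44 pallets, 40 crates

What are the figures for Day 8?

100 boxes, 57 pallets, 53 crates

For the boxes, each term is the sum of the two before it: 6, 4, 10, 14, 24, 38, 62 → 100.
For the pallets, differences are 1, 3, 5, … (increasing by 2 each time): 8, 9, 12, 17, 24, 33, 44 → 57.
Crates: 4, 5, 8, 13, 20, 29, 40 → 53 (differences are 1, 3, 5, … (increasing by 2 each time)).
Putting it together: 100 boxes, 57 pallets, 53 crates.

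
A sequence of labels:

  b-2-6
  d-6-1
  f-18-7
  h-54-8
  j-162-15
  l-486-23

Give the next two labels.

For the letter, letters move forward 2 places in the alphabet: b, d, f, h, j, l → n → p.
Second component goes 2, 6, 18, 54, 162, 486 → 1458 → 4374 (×3 each step).
Third component: 6, 1, 7, 8, 15, 23 → 38 → 61 (each term is the sum of the two before it).
Putting the parts together: n-1458-38 and then p-4374-61.

n-1458-38, p-4374-61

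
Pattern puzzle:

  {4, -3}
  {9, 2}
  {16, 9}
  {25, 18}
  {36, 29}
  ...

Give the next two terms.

First slot: perfect squares: 2², 3², 4², …, so 4, 9, 16, 25, 36 → 49 → 64.
Second slot: always 7 less than the first slot, so -3, 2, 9, 18, 29 → 42 → 57.
Putting the parts together: {49, 42} and then {64, 57}.

{49, 42}, {64, 57}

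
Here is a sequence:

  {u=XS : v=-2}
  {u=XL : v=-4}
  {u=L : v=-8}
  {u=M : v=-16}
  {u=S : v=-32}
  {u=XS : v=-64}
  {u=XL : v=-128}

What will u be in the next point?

L

U goes XS, XL, L, M, S, XS, XL → L (repeats XS → XL → L → M → S).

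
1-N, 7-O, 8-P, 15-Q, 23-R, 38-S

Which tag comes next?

61-T

First component goes 1, 7, 8, 15, 23, 38 → 61 (each term is the sum of the two before it).
Letter — letters move forward 1 place in the alphabet: N, O, P, Q, R, S → T.
So the next tag is 61-T.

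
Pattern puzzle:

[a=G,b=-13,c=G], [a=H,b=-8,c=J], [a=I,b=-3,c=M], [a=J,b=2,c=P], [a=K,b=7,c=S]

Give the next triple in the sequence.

A: letters move forward 1 place in the alphabet, so G, H, I, J, K → L.
B: +5 each step, so -13, -8, -3, 2, 7 → 12.
C — letters move forward 3 places in the alphabet: G, J, M, P, S → V.
Combining the parts gives [a=L,b=12,c=V].

[a=L,b=12,c=V]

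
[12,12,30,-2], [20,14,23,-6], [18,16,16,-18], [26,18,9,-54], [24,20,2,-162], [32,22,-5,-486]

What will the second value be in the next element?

24

For the first value, alternating steps +8, −2, +8, −2, …: 12, 20, 18, 26, 24, 32 → 30.
Second value: +2 each step, so 12, 14, 16, 18, 20, 22 → 24.
For the third value, −7 each step: 30, 23, 16, 9, 2, -5 → -12.
Fourth value goes -2, -6, -18, -54, -162, -486 → -1458 (×3 each step).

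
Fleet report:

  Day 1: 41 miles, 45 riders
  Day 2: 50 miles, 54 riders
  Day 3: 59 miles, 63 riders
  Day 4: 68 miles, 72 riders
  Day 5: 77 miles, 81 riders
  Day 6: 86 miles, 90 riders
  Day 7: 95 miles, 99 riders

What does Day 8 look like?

104 miles, 108 riders

Miles: 41, 50, 59, 68, 77, 86, 95 → 104 (+9 each step).
For the riders, always 4 more than the miles: 45, 54, 63, 72, 81, 90, 99 → 108.
Combining the parts gives 104 miles, 108 riders.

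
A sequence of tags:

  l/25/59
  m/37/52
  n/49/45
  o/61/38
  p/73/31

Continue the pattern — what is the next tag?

Letter goes l, m, n, o, p → q (letters move forward 1 place in the alphabet).
Second component goes 25, 37, 49, 61, 73 → 85 (+12 each step).
Third component goes 59, 52, 45, 38, 31 → 24 (−7 each step).
Combining the parts gives q/85/24.

q/85/24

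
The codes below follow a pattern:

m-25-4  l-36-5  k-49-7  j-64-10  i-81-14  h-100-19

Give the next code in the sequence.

Letter: letters move back 1 place in the alphabet, so m, l, k, j, i, h → g.
Second component goes 25, 36, 49, 64, 81, 100 → 121 (perfect squares: 5², 6², 7², …).
Third component: differences are 1, 2, 3, … (increasing by 1 each time), so 4, 5, 7, 10, 14, 19 → 25.
So the next code is g-121-25.

g-121-25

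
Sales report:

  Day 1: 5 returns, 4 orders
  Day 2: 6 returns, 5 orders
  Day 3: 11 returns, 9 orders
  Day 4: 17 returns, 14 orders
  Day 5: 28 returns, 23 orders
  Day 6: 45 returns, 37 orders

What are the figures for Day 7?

Returns — each term is the sum of the two before it: 5, 6, 11, 17, 28, 45 → 73.
Orders: each term is the sum of the two before it; 4, 5, 9, 14, 23, 37 → 60.
Combining the parts gives 73 returns, 60 orders.

73 returns, 60 orders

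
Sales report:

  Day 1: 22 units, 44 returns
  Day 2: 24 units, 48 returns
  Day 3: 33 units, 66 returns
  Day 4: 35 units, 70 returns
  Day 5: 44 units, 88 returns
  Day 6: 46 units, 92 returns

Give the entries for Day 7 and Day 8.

55 units, 110 returns; 57 units, 114 returns

Units: 22, 24, 33, 35, 44, 46 → 55 → 57 (alternating steps +2, +9, +2, +9, …).
Returns goes 44, 48, 66, 70, 88, 92 → 110 → 114 (always 2 × the units).
So the next two lines are 55 units, 110 returns and 57 units, 114 returns.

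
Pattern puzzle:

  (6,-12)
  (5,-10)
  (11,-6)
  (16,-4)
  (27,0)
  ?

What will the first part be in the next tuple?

For the first part, each term is the sum of the two before it: 6, 5, 11, 16, 27 → 43.
Second part — alternating steps +2, +4, +2, +4, …: -12, -10, -6, -4, 0 → 2.

43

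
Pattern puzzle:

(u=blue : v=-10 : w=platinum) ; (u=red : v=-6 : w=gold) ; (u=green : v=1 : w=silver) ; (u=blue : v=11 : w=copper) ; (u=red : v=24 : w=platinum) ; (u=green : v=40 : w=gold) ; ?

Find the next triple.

(u=blue : v=59 : w=silver)

U goes blue, red, green, blue, red, green → blue (repeats blue → red → green).
V: differences are 4, 7, 10, … (increasing by 3 each time), so -10, -6, 1, 11, 24, 40 → 59.
For the w, repeats platinum → gold → silver → copper: platinum, gold, silver, copper, platinum, gold → silver.
Putting it together: (u=blue : v=59 : w=silver).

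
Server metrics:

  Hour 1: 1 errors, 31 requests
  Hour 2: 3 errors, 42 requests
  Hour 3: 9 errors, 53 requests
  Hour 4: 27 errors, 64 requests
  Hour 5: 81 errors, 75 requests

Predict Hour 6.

243 errors, 86 requests

For the errors, ×3 each step: 1, 3, 9, 27, 81 → 243.
Requests: +11 each step; 31, 42, 53, 64, 75 → 86.
Combining the parts gives 243 errors, 86 requests.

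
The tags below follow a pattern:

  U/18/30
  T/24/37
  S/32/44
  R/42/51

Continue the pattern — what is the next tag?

Letter goes U, T, S, R → Q (letters move back 1 place in the alphabet).
Second component: differences are 6, 8, 10, … (increasing by 2 each time); 18, 24, 32, 42 → 54.
For the third component, +7 each step: 30, 37, 44, 51 → 58.
So the next tag is Q/54/58.

Q/54/58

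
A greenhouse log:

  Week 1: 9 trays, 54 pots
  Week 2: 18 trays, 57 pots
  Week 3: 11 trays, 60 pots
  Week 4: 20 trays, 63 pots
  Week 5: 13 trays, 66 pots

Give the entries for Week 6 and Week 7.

22 trays, 69 pots; 15 trays, 72 pots

Trays: alternating steps +9, −7, +9, −7, …; 9, 18, 11, 20, 13 → 22 → 15.
Pots: +3 each step; 54, 57, 60, 63, 66 → 69 → 72.
Putting the parts together: 22 trays, 69 pots and then 15 trays, 72 pots.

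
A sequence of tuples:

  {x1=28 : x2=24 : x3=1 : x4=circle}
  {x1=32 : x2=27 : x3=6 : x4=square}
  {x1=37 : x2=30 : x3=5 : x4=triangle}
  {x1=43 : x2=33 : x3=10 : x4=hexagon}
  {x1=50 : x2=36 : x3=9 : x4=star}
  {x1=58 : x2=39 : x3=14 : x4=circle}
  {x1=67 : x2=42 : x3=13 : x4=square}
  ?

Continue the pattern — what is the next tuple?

X1 — differences are 4, 5, 6, … (increasing by 1 each time): 28, 32, 37, 43, 50, 58, 67 → 77.
X2 goes 24, 27, 30, 33, 36, 39, 42 → 45 (+3 each step).
X3 — alternating steps +5, −1, +5, −1, …: 1, 6, 5, 10, 9, 14, 13 → 18.
X4: repeats circle → square → triangle → hexagon → star, so circle, square, triangle, hexagon, star, circle, square → triangle.
So the next tuple is {x1=77 : x2=45 : x3=18 : x4=triangle}.

{x1=77 : x2=45 : x3=18 : x4=triangle}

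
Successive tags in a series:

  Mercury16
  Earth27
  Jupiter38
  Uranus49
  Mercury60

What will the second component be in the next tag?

Second component: 16, 27, 38, 49, 60 → 71 (+11 each step).

71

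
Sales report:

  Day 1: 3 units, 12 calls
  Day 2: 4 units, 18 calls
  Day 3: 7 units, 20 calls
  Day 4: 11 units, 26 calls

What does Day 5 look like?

Units: 3, 4, 7, 11 → 18 (each term is the sum of the two before it).
For the calls, alternating steps +6, +2, +6, +2, …: 12, 18, 20, 26 → 28.
Putting it together: 18 units, 28 calls.

18 units, 28 calls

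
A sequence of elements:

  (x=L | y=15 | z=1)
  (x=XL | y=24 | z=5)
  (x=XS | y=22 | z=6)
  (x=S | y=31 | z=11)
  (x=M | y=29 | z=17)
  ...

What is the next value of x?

X: runs through clothing sizes XS→XL, so L, XL, XS, S, M → L.

L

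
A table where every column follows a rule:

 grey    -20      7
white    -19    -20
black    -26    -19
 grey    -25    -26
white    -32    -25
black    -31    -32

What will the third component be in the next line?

For the second component, alternating steps +1, −7, +1, −7, …: -20, -19, -26, -25, -32, -31 → -38.
Third component: 7, -20, -19, -26, -25, -32 → -31 (always the previous value of the second component).

-31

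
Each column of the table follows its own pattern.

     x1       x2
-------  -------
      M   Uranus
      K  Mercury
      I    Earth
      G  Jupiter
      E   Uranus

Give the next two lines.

C  Mercury; A  Earth

Column x1 — letters move back 2 places in the alphabet: M, K, I, G, E → C → A.
Column x2 goes Uranus, Mercury, Earth, Jupiter, Uranus → Mercury → Earth (repeats Uranus → Mercury → Earth → Jupiter).
Putting the parts together: C  Mercury and then A  Earth.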